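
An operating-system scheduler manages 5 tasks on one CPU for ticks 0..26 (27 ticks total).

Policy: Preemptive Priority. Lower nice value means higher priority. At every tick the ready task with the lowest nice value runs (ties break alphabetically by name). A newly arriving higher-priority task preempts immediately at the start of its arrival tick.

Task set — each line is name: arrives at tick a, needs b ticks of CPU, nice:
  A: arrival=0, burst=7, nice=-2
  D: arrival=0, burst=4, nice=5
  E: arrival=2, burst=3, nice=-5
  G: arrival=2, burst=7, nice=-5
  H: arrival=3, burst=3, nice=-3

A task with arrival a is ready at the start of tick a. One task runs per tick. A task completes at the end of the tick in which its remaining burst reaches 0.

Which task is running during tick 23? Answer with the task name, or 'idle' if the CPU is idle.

running at tick 23 = D

t=0: ready={A,D} → run A
t=1: ready={A,D} → run A
t=2: ready={A,D,E,G} → run E
t=3: ready={A,D,E,G,H} → run E
t=4: ready={A,D,E,G,H} → run E
t=5: ready={A,D,G,H} → run G
t=6: ready={A,D,G,H} → run G
t=7: ready={A,D,G,H} → run G
t=8: ready={A,D,G,H} → run G
t=9: ready={A,D,G,H} → run G
t=10: ready={A,D,G,H} → run G
t=11: ready={A,D,G,H} → run G
t=12: ready={A,D,H} → run H
t=13: ready={A,D,H} → run H
t=14: ready={A,D,H} → run H
t=15: ready={A,D} → run A
t=16: ready={A,D} → run A
t=17: ready={A,D} → run A
t=18: ready={A,D} → run A
t=19: ready={A,D} → run A
t=20: ready={D} → run D
t=21: ready={D} → run D
t=22: ready={D} → run D
t=23: ready={D} → run D
t=24: (idle)
t=25: (idle)
t=26: (idle)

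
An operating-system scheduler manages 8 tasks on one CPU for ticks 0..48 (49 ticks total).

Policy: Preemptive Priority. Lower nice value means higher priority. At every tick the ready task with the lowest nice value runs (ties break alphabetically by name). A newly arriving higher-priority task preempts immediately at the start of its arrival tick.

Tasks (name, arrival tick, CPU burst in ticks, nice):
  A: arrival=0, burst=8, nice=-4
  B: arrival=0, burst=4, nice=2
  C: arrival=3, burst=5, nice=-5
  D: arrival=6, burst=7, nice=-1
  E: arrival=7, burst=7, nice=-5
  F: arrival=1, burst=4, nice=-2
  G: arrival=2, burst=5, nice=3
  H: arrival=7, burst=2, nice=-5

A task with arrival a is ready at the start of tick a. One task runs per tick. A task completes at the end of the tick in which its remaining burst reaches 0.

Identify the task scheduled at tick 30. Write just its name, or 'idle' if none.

running at tick 30 = D

t=0: ready={A,B} → run A
t=1: ready={A,B,F} → run A
t=2: ready={A,B,F,G} → run A
t=3: ready={A,B,C,F,G} → run C
t=4: ready={A,B,C,F,G} → run C
t=5: ready={A,B,C,F,G} → run C
t=6: ready={A,B,C,D,F,G} → run C
t=7: ready={A,B,C,D,E,F,G,H} → run C
t=8: ready={A,B,D,E,F,G,H} → run E
t=9: ready={A,B,D,E,F,G,H} → run E
t=10: ready={A,B,D,E,F,G,H} → run E
t=11: ready={A,B,D,E,F,G,H} → run E
t=12: ready={A,B,D,E,F,G,H} → run E
t=13: ready={A,B,D,E,F,G,H} → run E
t=14: ready={A,B,D,E,F,G,H} → run E
t=15: ready={A,B,D,F,G,H} → run H
t=16: ready={A,B,D,F,G,H} → run H
t=17: ready={A,B,D,F,G} → run A
t=18: ready={A,B,D,F,G} → run A
t=19: ready={A,B,D,F,G} → run A
t=20: ready={A,B,D,F,G} → run A
t=21: ready={A,B,D,F,G} → run A
t=22: ready={B,D,F,G} → run F
t=23: ready={B,D,F,G} → run F
t=24: ready={B,D,F,G} → run F
t=25: ready={B,D,F,G} → run F
t=26: ready={B,D,G} → run D
t=27: ready={B,D,G} → run D
t=28: ready={B,D,G} → run D
t=29: ready={B,D,G} → run D
t=30: ready={B,D,G} → run D
t=31: ready={B,D,G} → run D
t=32: ready={B,D,G} → run D
t=33: ready={B,G} → run B
t=34: ready={B,G} → run B
t=35: ready={B,G} → run B
t=36: ready={B,G} → run B
t=37: ready={G} → run G
t=38: ready={G} → run G
t=39: ready={G} → run G
t=40: ready={G} → run G
t=41: ready={G} → run G
t=42: (idle)
t=43: (idle)
t=44: (idle)
t=45: (idle)
t=46: (idle)
t=47: (idle)
t=48: (idle)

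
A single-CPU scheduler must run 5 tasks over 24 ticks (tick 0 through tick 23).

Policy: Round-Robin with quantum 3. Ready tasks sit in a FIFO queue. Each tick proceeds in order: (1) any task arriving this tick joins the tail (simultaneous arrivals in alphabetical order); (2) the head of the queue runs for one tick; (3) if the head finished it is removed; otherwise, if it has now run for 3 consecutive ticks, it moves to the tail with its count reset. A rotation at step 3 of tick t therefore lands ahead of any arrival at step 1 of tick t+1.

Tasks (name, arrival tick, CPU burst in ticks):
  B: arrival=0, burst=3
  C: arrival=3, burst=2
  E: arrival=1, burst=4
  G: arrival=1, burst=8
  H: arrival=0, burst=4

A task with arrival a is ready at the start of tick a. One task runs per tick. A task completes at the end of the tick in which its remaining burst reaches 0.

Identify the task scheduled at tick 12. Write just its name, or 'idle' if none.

running at tick 12 = C

t=0: queue=[B,H] q_used=0 → run B
t=1: queue=[B,H,E,G] q_used=1 → run B
t=2: queue=[B,H,E,G] q_used=2 → run B
t=3: queue=[H,E,G,C] q_used=0 → run H
t=4: queue=[H,E,G,C] q_used=1 → run H
t=5: queue=[H,E,G,C] q_used=2 → run H
t=6: queue=[E,G,C,H] q_used=0 → run E
t=7: queue=[E,G,C,H] q_used=1 → run E
t=8: queue=[E,G,C,H] q_used=2 → run E
t=9: queue=[G,C,H,E] q_used=0 → run G
t=10: queue=[G,C,H,E] q_used=1 → run G
t=11: queue=[G,C,H,E] q_used=2 → run G
t=12: queue=[C,H,E,G] q_used=0 → run C
t=13: queue=[C,H,E,G] q_used=1 → run C
t=14: queue=[H,E,G] q_used=0 → run H
t=15: queue=[E,G] q_used=0 → run E
t=16: queue=[G] q_used=0 → run G
t=17: queue=[G] q_used=1 → run G
t=18: queue=[G] q_used=2 → run G
t=19: queue=[G] q_used=0 → run G
t=20: queue=[G] q_used=1 → run G
t=21: (idle)
t=22: (idle)
t=23: (idle)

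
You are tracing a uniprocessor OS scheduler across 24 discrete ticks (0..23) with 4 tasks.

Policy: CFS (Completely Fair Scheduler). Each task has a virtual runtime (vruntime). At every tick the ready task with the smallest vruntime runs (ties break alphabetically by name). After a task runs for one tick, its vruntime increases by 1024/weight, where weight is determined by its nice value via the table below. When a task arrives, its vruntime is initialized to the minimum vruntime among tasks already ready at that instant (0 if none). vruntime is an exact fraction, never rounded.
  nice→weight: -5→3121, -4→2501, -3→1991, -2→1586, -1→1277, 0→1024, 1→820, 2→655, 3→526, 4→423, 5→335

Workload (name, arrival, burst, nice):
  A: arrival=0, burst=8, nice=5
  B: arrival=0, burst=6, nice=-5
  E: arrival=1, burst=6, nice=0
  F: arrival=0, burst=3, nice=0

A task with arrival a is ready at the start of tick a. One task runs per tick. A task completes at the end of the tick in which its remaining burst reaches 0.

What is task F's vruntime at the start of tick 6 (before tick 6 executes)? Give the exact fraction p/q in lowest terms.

vruntime(F, start of tick 6) = 1/1

t=0: vr[A=0 B=0 F=0] → run A
t=1: vr[A=1024/335 B=0 E=0 F=0] → run B
t=2: vr[A=1024/335 B=1024/3121 E=0 F=0] → run E
t=3: vr[A=1024/335 B=1024/3121 E=1 F=0] → run F
t=4: vr[A=1024/335 B=1024/3121 E=1 F=1] → run B
t=5: vr[A=1024/335 B=2048/3121 E=1 F=1] → run B
t=6: vr[A=1024/335 B=3072/3121 E=1 F=1] → run B
t=7: vr[A=1024/335 B=4096/3121 E=1 F=1] → run E
t=8: vr[A=1024/335 B=4096/3121 E=2 F=1] → run F
t=9: vr[A=1024/335 B=4096/3121 E=2 F=2] → run B
t=10: vr[A=1024/335 B=5120/3121 E=2 F=2] → run B
t=11: vr[A=1024/335 E=2 F=2] → run E
t=12: vr[A=1024/335 E=3 F=2] → run F
t=13: vr[A=1024/335 E=3] → run E
t=14: vr[A=1024/335 E=4] → run A
t=15: vr[A=2048/335 E=4] → run E
t=16: vr[A=2048/335 E=5] → run E
t=17: vr[A=2048/335] → run A
t=18: vr[A=3072/335] → run A
t=19: vr[A=4096/335] → run A
t=20: vr[A=1024/67] → run A
t=21: vr[A=6144/335] → run A
t=22: vr[A=7168/335] → run A
t=23: (idle)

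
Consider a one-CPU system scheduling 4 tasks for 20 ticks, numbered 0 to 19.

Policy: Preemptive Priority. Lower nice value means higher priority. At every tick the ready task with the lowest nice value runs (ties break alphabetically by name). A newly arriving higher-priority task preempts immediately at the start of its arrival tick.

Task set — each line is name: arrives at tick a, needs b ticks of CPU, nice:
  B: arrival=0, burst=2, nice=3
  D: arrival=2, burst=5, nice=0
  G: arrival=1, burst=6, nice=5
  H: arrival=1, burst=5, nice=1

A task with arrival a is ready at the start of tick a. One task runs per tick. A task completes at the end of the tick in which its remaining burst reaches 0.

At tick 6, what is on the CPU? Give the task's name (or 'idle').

t=0: ready={B} → run B
t=1: ready={B,G,H} → run H
t=2: ready={B,D,G,H} → run D
t=3: ready={B,D,G,H} → run D
t=4: ready={B,D,G,H} → run D
t=5: ready={B,D,G,H} → run D
t=6: ready={B,D,G,H} → run D
t=7: ready={B,G,H} → run H
t=8: ready={B,G,H} → run H
t=9: ready={B,G,H} → run H
t=10: ready={B,G,H} → run H
t=11: ready={B,G} → run B
t=12: ready={G} → run G
t=13: ready={G} → run G
t=14: ready={G} → run G
t=15: ready={G} → run G
t=16: ready={G} → run G
t=17: ready={G} → run G
t=18: (idle)
t=19: (idle)

running at tick 6 = D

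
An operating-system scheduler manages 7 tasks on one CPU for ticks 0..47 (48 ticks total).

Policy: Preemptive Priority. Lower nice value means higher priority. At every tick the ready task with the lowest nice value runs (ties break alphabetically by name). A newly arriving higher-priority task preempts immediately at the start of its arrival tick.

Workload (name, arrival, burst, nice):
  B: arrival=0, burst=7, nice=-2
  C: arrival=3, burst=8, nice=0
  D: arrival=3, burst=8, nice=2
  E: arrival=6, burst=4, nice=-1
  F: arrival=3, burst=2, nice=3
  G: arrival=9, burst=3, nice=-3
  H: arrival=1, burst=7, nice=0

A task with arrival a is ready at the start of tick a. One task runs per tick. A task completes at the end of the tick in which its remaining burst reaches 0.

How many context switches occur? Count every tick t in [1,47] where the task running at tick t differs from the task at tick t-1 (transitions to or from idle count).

t=0: ready={B} → run B
t=1: ready={B,H} → run B
t=2: ready={B,H} → run B
t=3: ready={B,C,D,F,H} → run B
t=4: ready={B,C,D,F,H} → run B
t=5: ready={B,C,D,F,H} → run B
t=6: ready={B,C,D,E,F,H} → run B
t=7: ready={C,D,E,F,H} → run E
t=8: ready={C,D,E,F,H} → run E
t=9: ready={C,D,E,F,G,H} → run G
t=10: ready={C,D,E,F,G,H} → run G
t=11: ready={C,D,E,F,G,H} → run G
t=12: ready={C,D,E,F,H} → run E
t=13: ready={C,D,E,F,H} → run E
t=14: ready={C,D,F,H} → run C
t=15: ready={C,D,F,H} → run C
t=16: ready={C,D,F,H} → run C
t=17: ready={C,D,F,H} → run C
t=18: ready={C,D,F,H} → run C
t=19: ready={C,D,F,H} → run C
t=20: ready={C,D,F,H} → run C
t=21: ready={C,D,F,H} → run C
t=22: ready={D,F,H} → run H
t=23: ready={D,F,H} → run H
t=24: ready={D,F,H} → run H
t=25: ready={D,F,H} → run H
t=26: ready={D,F,H} → run H
t=27: ready={D,F,H} → run H
t=28: ready={D,F,H} → run H
t=29: ready={D,F} → run D
t=30: ready={D,F} → run D
t=31: ready={D,F} → run D
t=32: ready={D,F} → run D
t=33: ready={D,F} → run D
t=34: ready={D,F} → run D
t=35: ready={D,F} → run D
t=36: ready={D,F} → run D
t=37: ready={F} → run F
t=38: ready={F} → run F
t=39: (idle)
t=40: (idle)
t=41: (idle)
t=42: (idle)
t=43: (idle)
t=44: (idle)
t=45: (idle)
t=46: (idle)
t=47: (idle)

context switches = 8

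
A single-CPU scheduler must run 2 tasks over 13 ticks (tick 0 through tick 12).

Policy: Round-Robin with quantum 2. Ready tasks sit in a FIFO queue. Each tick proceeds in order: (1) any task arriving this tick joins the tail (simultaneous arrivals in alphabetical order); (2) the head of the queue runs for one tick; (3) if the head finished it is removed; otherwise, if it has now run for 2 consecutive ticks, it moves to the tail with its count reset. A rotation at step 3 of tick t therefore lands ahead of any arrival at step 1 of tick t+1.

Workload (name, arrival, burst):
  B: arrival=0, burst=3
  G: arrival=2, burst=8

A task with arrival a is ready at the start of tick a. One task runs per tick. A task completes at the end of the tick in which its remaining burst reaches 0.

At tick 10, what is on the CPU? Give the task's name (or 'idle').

running at tick 10 = G

t=0: queue=[B] q_used=0 → run B
t=1: queue=[B] q_used=1 → run B
t=2: queue=[B,G] q_used=0 → run B
t=3: queue=[G] q_used=0 → run G
t=4: queue=[G] q_used=1 → run G
t=5: queue=[G] q_used=0 → run G
t=6: queue=[G] q_used=1 → run G
t=7: queue=[G] q_used=0 → run G
t=8: queue=[G] q_used=1 → run G
t=9: queue=[G] q_used=0 → run G
t=10: queue=[G] q_used=1 → run G
t=11: (idle)
t=12: (idle)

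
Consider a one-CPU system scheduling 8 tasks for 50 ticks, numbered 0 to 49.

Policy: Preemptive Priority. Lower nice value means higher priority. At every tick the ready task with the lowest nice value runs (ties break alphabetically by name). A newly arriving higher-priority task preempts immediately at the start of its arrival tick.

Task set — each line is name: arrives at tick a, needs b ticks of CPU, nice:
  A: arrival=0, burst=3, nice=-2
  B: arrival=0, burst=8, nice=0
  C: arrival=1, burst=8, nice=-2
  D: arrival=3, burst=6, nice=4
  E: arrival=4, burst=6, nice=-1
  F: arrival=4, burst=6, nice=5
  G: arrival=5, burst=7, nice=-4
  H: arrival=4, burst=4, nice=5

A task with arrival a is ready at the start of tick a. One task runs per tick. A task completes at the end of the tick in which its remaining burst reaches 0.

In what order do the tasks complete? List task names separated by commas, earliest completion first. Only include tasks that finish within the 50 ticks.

t=0: ready={A,B} → run A
t=1: ready={A,B,C} → run A
t=2: ready={A,B,C} → run A
t=3: ready={B,C,D} → run C
t=4: ready={B,C,D,E,F,H} → run C
t=5: ready={B,C,D,E,F,G,H} → run G
t=6: ready={B,C,D,E,F,G,H} → run G
t=7: ready={B,C,D,E,F,G,H} → run G
t=8: ready={B,C,D,E,F,G,H} → run G
t=9: ready={B,C,D,E,F,G,H} → run G
t=10: ready={B,C,D,E,F,G,H} → run G
t=11: ready={B,C,D,E,F,G,H} → run G
t=12: ready={B,C,D,E,F,H} → run C
t=13: ready={B,C,D,E,F,H} → run C
t=14: ready={B,C,D,E,F,H} → run C
t=15: ready={B,C,D,E,F,H} → run C
t=16: ready={B,C,D,E,F,H} → run C
t=17: ready={B,C,D,E,F,H} → run C
t=18: ready={B,D,E,F,H} → run E
t=19: ready={B,D,E,F,H} → run E
t=20: ready={B,D,E,F,H} → run E
t=21: ready={B,D,E,F,H} → run E
t=22: ready={B,D,E,F,H} → run E
t=23: ready={B,D,E,F,H} → run E
t=24: ready={B,D,F,H} → run B
t=25: ready={B,D,F,H} → run B
t=26: ready={B,D,F,H} → run B
t=27: ready={B,D,F,H} → run B
t=28: ready={B,D,F,H} → run B
t=29: ready={B,D,F,H} → run B
t=30: ready={B,D,F,H} → run B
t=31: ready={B,D,F,H} → run B
t=32: ready={D,F,H} → run D
t=33: ready={D,F,H} → run D
t=34: ready={D,F,H} → run D
t=35: ready={D,F,H} → run D
t=36: ready={D,F,H} → run D
t=37: ready={D,F,H} → run D
t=38: ready={F,H} → run F
t=39: ready={F,H} → run F
t=40: ready={F,H} → run F
t=41: ready={F,H} → run F
t=42: ready={F,H} → run F
t=43: ready={F,H} → run F
t=44: ready={H} → run H
t=45: ready={H} → run H
t=46: ready={H} → run H
t=47: ready={H} → run H
t=48: (idle)
t=49: (idle)

completion order = A, G, C, E, B, D, F, H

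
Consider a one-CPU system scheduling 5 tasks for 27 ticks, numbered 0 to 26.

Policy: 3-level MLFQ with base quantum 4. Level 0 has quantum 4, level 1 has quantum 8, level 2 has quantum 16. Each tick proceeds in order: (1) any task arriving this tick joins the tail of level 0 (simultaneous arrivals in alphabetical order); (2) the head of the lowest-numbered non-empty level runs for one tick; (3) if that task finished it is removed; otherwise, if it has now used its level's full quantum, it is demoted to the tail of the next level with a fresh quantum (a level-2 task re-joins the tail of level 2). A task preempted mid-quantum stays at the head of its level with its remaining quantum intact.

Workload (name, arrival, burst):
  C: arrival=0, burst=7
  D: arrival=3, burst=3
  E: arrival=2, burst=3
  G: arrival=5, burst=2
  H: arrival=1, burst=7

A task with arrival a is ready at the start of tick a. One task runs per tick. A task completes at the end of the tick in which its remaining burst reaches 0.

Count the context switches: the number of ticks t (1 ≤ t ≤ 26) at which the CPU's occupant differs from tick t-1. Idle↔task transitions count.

t=0: L0/L1/L2 = C/-/- → run C
t=1: L0/L1/L2 = CH/-/- → run C
t=2: L0/L1/L2 = CHE/-/- → run C
t=3: L0/L1/L2 = CHED/-/- → run C
t=4: L0/L1/L2 = HED/C/- → run H
t=5: L0/L1/L2 = HEDG/C/- → run H
t=6: L0/L1/L2 = HEDG/C/- → run H
t=7: L0/L1/L2 = HEDG/C/- → run H
t=8: L0/L1/L2 = EDG/CH/- → run E
t=9: L0/L1/L2 = EDG/CH/- → run E
t=10: L0/L1/L2 = EDG/CH/- → run E
t=11: L0/L1/L2 = DG/CH/- → run D
t=12: L0/L1/L2 = DG/CH/- → run D
t=13: L0/L1/L2 = DG/CH/- → run D
t=14: L0/L1/L2 = G/CH/- → run G
t=15: L0/L1/L2 = G/CH/- → run G
t=16: L0/L1/L2 = -/CH/- → run C
t=17: L0/L1/L2 = -/CH/- → run C
t=18: L0/L1/L2 = -/CH/- → run C
t=19: L0/L1/L2 = -/H/- → run H
t=20: L0/L1/L2 = -/H/- → run H
t=21: L0/L1/L2 = -/H/- → run H
t=22: (idle)
t=23: (idle)
t=24: (idle)
t=25: (idle)
t=26: (idle)

context switches = 7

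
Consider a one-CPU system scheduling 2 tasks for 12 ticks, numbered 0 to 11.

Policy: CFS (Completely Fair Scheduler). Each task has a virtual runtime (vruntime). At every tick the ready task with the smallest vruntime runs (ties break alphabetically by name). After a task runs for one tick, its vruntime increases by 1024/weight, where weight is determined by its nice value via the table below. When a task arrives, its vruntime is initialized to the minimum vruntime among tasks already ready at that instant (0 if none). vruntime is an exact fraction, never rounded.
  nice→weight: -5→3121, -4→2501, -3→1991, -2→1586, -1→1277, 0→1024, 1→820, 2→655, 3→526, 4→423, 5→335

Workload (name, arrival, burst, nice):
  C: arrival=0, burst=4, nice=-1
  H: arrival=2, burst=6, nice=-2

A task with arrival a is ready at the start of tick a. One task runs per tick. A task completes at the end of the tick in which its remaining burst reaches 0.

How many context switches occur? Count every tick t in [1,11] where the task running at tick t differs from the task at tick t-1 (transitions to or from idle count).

context switches = 4

t=0: vr[C=0] → run C
t=1: vr[C=1024/1277] → run C
t=2: vr[C=2048/1277 H=2048/1277] → run C
t=3: vr[C=3072/1277 H=2048/1277] → run H
t=4: vr[C=3072/1277 H=2277888/1012661] → run H
t=5: vr[C=3072/1277 H=2931712/1012661] → run C
t=6: vr[H=2931712/1012661] → run H
t=7: vr[H=3585536/1012661] → run H
t=8: vr[H=4239360/1012661] → run H
t=9: vr[H=4893184/1012661] → run H
t=10: (idle)
t=11: (idle)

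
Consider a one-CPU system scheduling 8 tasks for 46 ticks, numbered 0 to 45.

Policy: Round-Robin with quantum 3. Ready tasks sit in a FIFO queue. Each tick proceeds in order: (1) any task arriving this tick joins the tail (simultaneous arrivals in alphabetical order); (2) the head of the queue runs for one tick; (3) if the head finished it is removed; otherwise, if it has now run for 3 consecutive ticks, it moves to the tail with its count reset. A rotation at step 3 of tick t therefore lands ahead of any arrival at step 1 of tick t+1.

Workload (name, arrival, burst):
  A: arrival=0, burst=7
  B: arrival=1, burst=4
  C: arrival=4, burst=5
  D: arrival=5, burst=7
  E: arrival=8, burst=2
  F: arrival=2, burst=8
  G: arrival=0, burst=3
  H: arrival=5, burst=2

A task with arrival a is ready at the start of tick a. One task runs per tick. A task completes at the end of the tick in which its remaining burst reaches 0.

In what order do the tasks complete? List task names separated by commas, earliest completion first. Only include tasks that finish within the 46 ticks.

t=0: queue=[A,G] q_used=0 → run A
t=1: queue=[A,G,B] q_used=1 → run A
t=2: queue=[A,G,B,F] q_used=2 → run A
t=3: queue=[G,B,F,A] q_used=0 → run G
t=4: queue=[G,B,F,A,C] q_used=1 → run G
t=5: queue=[G,B,F,A,C,D,H] q_used=2 → run G
t=6: queue=[B,F,A,C,D,H] q_used=0 → run B
t=7: queue=[B,F,A,C,D,H] q_used=1 → run B
t=8: queue=[B,F,A,C,D,H,E] q_used=2 → run B
t=9: queue=[F,A,C,D,H,E,B] q_used=0 → run F
t=10: queue=[F,A,C,D,H,E,B] q_used=1 → run F
t=11: queue=[F,A,C,D,H,E,B] q_used=2 → run F
t=12: queue=[A,C,D,H,E,B,F] q_used=0 → run A
t=13: queue=[A,C,D,H,E,B,F] q_used=1 → run A
t=14: queue=[A,C,D,H,E,B,F] q_used=2 → run A
t=15: queue=[C,D,H,E,B,F,A] q_used=0 → run C
t=16: queue=[C,D,H,E,B,F,A] q_used=1 → run C
t=17: queue=[C,D,H,E,B,F,A] q_used=2 → run C
t=18: queue=[D,H,E,B,F,A,C] q_used=0 → run D
t=19: queue=[D,H,E,B,F,A,C] q_used=1 → run D
t=20: queue=[D,H,E,B,F,A,C] q_used=2 → run D
t=21: queue=[H,E,B,F,A,C,D] q_used=0 → run H
t=22: queue=[H,E,B,F,A,C,D] q_used=1 → run H
t=23: queue=[E,B,F,A,C,D] q_used=0 → run E
t=24: queue=[E,B,F,A,C,D] q_used=1 → run E
t=25: queue=[B,F,A,C,D] q_used=0 → run B
t=26: queue=[F,A,C,D] q_used=0 → run F
t=27: queue=[F,A,C,D] q_used=1 → run F
t=28: queue=[F,A,C,D] q_used=2 → run F
t=29: queue=[A,C,D,F] q_used=0 → run A
t=30: queue=[C,D,F] q_used=0 → run C
t=31: queue=[C,D,F] q_used=1 → run C
t=32: queue=[D,F] q_used=0 → run D
t=33: queue=[D,F] q_used=1 → run D
t=34: queue=[D,F] q_used=2 → run D
t=35: queue=[F,D] q_used=0 → run F
t=36: queue=[F,D] q_used=1 → run F
t=37: queue=[D] q_used=0 → run D
t=38: (idle)
t=39: (idle)
t=40: (idle)
t=41: (idle)
t=42: (idle)
t=43: (idle)
t=44: (idle)
t=45: (idle)

completion order = G, H, E, B, A, C, F, D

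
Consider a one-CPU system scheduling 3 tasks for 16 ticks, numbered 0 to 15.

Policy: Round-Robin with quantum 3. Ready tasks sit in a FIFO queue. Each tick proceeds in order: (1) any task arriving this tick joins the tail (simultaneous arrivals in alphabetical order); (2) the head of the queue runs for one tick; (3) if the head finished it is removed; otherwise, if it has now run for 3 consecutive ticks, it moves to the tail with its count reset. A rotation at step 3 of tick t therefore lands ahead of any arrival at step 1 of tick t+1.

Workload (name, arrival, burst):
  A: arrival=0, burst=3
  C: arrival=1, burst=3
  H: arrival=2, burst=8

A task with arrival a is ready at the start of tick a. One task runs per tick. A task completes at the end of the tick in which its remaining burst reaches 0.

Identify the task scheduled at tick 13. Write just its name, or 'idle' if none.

t=0: queue=[A] q_used=0 → run A
t=1: queue=[A,C] q_used=1 → run A
t=2: queue=[A,C,H] q_used=2 → run A
t=3: queue=[C,H] q_used=0 → run C
t=4: queue=[C,H] q_used=1 → run C
t=5: queue=[C,H] q_used=2 → run C
t=6: queue=[H] q_used=0 → run H
t=7: queue=[H] q_used=1 → run H
t=8: queue=[H] q_used=2 → run H
t=9: queue=[H] q_used=0 → run H
t=10: queue=[H] q_used=1 → run H
t=11: queue=[H] q_used=2 → run H
t=12: queue=[H] q_used=0 → run H
t=13: queue=[H] q_used=1 → run H
t=14: (idle)
t=15: (idle)

running at tick 13 = H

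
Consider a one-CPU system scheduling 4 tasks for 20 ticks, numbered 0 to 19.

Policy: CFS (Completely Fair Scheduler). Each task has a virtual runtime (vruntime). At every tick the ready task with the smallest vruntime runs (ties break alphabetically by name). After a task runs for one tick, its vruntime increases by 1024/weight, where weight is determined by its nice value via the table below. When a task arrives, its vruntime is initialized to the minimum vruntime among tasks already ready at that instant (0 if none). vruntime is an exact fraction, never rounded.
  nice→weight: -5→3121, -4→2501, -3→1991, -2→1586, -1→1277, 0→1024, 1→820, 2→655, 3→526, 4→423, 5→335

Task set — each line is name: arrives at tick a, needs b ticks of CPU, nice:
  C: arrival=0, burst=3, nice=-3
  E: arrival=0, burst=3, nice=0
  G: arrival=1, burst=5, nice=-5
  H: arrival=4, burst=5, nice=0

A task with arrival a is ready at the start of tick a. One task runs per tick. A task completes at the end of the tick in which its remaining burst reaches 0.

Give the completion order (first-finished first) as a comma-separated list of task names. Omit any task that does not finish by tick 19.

completion order = C, G, E, H

t=0: vr[C=0 E=0] → run C
t=1: vr[C=1024/1991 E=0 G=0] → run E
t=2: vr[C=1024/1991 E=1 G=0] → run G
t=3: vr[C=1024/1991 E=1 G=1024/3121] → run G
t=4: vr[C=1024/1991 E=1 G=2048/3121 H=1024/1991] → run C
t=5: vr[C=2048/1991 E=1 G=2048/3121 H=1024/1991] → run H
t=6: vr[C=2048/1991 E=1 G=2048/3121 H=3015/1991] → run G
t=7: vr[C=2048/1991 E=1 G=3072/3121 H=3015/1991] → run G
t=8: vr[C=2048/1991 E=1 G=4096/3121 H=3015/1991] → run E
t=9: vr[C=2048/1991 E=2 G=4096/3121 H=3015/1991] → run C
t=10: vr[E=2 G=4096/3121 H=3015/1991] → run G
t=11: vr[E=2 H=3015/1991] → run H
t=12: vr[E=2 H=5006/1991] → run E
t=13: vr[H=5006/1991] → run H
t=14: vr[H=6997/1991] → run H
t=15: vr[H=8988/1991] → run H
t=16: (idle)
t=17: (idle)
t=18: (idle)
t=19: (idle)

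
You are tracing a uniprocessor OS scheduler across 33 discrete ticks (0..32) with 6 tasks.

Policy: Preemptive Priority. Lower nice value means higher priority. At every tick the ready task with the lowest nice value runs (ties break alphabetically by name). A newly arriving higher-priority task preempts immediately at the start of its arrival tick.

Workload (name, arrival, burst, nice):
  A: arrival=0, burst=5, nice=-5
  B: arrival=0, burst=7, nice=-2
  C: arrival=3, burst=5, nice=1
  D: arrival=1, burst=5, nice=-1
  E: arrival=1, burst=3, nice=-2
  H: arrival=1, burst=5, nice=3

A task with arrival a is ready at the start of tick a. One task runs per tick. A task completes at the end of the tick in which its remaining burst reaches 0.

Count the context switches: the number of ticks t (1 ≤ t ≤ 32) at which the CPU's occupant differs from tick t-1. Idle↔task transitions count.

context switches = 6

t=0: ready={A,B} → run A
t=1: ready={A,B,D,E,H} → run A
t=2: ready={A,B,D,E,H} → run A
t=3: ready={A,B,C,D,E,H} → run A
t=4: ready={A,B,C,D,E,H} → run A
t=5: ready={B,C,D,E,H} → run B
t=6: ready={B,C,D,E,H} → run B
t=7: ready={B,C,D,E,H} → run B
t=8: ready={B,C,D,E,H} → run B
t=9: ready={B,C,D,E,H} → run B
t=10: ready={B,C,D,E,H} → run B
t=11: ready={B,C,D,E,H} → run B
t=12: ready={C,D,E,H} → run E
t=13: ready={C,D,E,H} → run E
t=14: ready={C,D,E,H} → run E
t=15: ready={C,D,H} → run D
t=16: ready={C,D,H} → run D
t=17: ready={C,D,H} → run D
t=18: ready={C,D,H} → run D
t=19: ready={C,D,H} → run D
t=20: ready={C,H} → run C
t=21: ready={C,H} → run C
t=22: ready={C,H} → run C
t=23: ready={C,H} → run C
t=24: ready={C,H} → run C
t=25: ready={H} → run H
t=26: ready={H} → run H
t=27: ready={H} → run H
t=28: ready={H} → run H
t=29: ready={H} → run H
t=30: (idle)
t=31: (idle)
t=32: (idle)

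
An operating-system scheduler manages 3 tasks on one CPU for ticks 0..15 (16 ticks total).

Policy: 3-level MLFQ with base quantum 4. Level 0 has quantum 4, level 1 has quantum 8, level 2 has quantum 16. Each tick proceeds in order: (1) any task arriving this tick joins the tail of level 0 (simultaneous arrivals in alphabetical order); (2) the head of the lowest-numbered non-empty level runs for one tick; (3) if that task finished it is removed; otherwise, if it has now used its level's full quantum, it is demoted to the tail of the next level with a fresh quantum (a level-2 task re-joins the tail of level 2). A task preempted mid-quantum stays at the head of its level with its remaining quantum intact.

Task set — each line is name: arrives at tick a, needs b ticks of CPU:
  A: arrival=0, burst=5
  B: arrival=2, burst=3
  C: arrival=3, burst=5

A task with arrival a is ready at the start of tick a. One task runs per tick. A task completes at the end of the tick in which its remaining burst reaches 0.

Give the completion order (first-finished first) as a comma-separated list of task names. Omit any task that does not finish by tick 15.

t=0: L0/L1/L2 = A/-/- → run A
t=1: L0/L1/L2 = A/-/- → run A
t=2: L0/L1/L2 = AB/-/- → run A
t=3: L0/L1/L2 = ABC/-/- → run A
t=4: L0/L1/L2 = BC/A/- → run B
t=5: L0/L1/L2 = BC/A/- → run B
t=6: L0/L1/L2 = BC/A/- → run B
t=7: L0/L1/L2 = C/A/- → run C
t=8: L0/L1/L2 = C/A/- → run C
t=9: L0/L1/L2 = C/A/- → run C
t=10: L0/L1/L2 = C/A/- → run C
t=11: L0/L1/L2 = -/AC/- → run A
t=12: L0/L1/L2 = -/C/- → run C
t=13: (idle)
t=14: (idle)
t=15: (idle)

completion order = B, A, C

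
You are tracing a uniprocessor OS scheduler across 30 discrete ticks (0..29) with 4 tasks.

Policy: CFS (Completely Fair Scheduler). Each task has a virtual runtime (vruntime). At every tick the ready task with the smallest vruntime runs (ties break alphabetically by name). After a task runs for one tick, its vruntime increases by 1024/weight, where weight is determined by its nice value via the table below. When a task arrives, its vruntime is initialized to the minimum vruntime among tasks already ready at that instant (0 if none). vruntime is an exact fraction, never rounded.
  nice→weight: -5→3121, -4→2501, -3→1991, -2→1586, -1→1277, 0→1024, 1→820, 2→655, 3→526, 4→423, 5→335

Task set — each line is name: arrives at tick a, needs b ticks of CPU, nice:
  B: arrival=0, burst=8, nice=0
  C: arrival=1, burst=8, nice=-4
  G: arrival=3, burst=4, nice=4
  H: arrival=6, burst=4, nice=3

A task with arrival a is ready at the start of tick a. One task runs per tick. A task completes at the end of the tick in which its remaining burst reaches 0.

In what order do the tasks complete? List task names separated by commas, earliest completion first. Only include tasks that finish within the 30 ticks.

completion order = C, B, H, G

t=0: vr[B=0] → run B
t=1: vr[B=1 C=1] → run B
t=2: vr[B=2 C=1] → run C
t=3: vr[B=2 C=3525/2501 G=3525/2501] → run C
t=4: vr[B=2 C=4549/2501 G=3525/2501] → run G
t=5: vr[B=2 C=4549/2501 G=4052099/1057923] → run C
t=6: vr[B=2 C=5573/2501 G=4052099/1057923 H=2] → run B
t=7: vr[B=3 C=5573/2501 G=4052099/1057923 H=2] → run H
t=8: vr[B=3 C=5573/2501 G=4052099/1057923 H=1038/263] → run C
t=9: vr[B=3 C=6597/2501 G=4052099/1057923 H=1038/263] → run C
t=10: vr[B=3 C=7621/2501 G=4052099/1057923 H=1038/263] → run B
t=11: vr[B=4 C=7621/2501 G=4052099/1057923 H=1038/263] → run C
t=12: vr[B=4 C=8645/2501 G=4052099/1057923 H=1038/263] → run C
t=13: vr[B=4 C=9669/2501 G=4052099/1057923 H=1038/263] → run G
t=14: vr[B=4 C=9669/2501 G=6613123/1057923 H=1038/263] → run C
t=15: vr[B=4 G=6613123/1057923 H=1038/263] → run H
t=16: vr[B=4 G=6613123/1057923 H=1550/263] → run B
t=17: vr[B=5 G=6613123/1057923 H=1550/263] → run B
t=18: vr[B=6 G=6613123/1057923 H=1550/263] → run H
t=19: vr[B=6 G=6613123/1057923 H=2062/263] → run B
t=20: vr[B=7 G=6613123/1057923 H=2062/263] → run G
t=21: vr[B=7 G=3058049/352641 H=2062/263] → run B
t=22: vr[G=3058049/352641 H=2062/263] → run H
t=23: vr[G=3058049/352641] → run G
t=24: (idle)
t=25: (idle)
t=26: (idle)
t=27: (idle)
t=28: (idle)
t=29: (idle)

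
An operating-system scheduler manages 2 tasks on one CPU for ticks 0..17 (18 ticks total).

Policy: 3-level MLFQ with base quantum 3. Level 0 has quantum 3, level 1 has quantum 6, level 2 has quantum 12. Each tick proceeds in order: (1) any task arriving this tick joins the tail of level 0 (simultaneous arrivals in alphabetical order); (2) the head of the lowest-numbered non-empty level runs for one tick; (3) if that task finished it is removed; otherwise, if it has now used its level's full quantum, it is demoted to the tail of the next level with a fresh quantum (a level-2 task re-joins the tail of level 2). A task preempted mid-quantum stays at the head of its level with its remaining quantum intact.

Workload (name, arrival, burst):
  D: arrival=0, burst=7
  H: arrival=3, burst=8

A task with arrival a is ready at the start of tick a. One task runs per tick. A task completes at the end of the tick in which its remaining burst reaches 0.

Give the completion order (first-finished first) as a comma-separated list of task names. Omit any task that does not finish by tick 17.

t=0: L0/L1/L2 = D/-/- → run D
t=1: L0/L1/L2 = D/-/- → run D
t=2: L0/L1/L2 = D/-/- → run D
t=3: L0/L1/L2 = H/D/- → run H
t=4: L0/L1/L2 = H/D/- → run H
t=5: L0/L1/L2 = H/D/- → run H
t=6: L0/L1/L2 = -/DH/- → run D
t=7: L0/L1/L2 = -/DH/- → run D
t=8: L0/L1/L2 = -/DH/- → run D
t=9: L0/L1/L2 = -/DH/- → run D
t=10: L0/L1/L2 = -/H/- → run H
t=11: L0/L1/L2 = -/H/- → run H
t=12: L0/L1/L2 = -/H/- → run H
t=13: L0/L1/L2 = -/H/- → run H
t=14: L0/L1/L2 = -/H/- → run H
t=15: (idle)
t=16: (idle)
t=17: (idle)

completion order = D, H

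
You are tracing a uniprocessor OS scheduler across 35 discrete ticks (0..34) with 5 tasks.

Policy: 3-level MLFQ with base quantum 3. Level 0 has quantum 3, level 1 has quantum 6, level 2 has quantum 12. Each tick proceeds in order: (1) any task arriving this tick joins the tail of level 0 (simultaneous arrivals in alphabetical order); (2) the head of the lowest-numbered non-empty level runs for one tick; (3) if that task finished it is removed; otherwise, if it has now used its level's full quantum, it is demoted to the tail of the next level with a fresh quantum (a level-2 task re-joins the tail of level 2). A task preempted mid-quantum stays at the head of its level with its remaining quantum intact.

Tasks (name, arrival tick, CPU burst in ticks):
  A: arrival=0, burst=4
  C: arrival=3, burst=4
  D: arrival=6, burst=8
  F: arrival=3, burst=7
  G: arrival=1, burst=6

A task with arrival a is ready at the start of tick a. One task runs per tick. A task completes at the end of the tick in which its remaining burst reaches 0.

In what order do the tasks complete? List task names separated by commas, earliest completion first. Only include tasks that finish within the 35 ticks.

completion order = A, G, C, F, D

t=0: L0/L1/L2 = A/-/- → run A
t=1: L0/L1/L2 = AG/-/- → run A
t=2: L0/L1/L2 = AG/-/- → run A
t=3: L0/L1/L2 = GCF/A/- → run G
t=4: L0/L1/L2 = GCF/A/- → run G
t=5: L0/L1/L2 = GCF/A/- → run G
t=6: L0/L1/L2 = CFD/AG/- → run C
t=7: L0/L1/L2 = CFD/AG/- → run C
t=8: L0/L1/L2 = CFD/AG/- → run C
t=9: L0/L1/L2 = FD/AGC/- → run F
t=10: L0/L1/L2 = FD/AGC/- → run F
t=11: L0/L1/L2 = FD/AGC/- → run F
t=12: L0/L1/L2 = D/AGCF/- → run D
t=13: L0/L1/L2 = D/AGCF/- → run D
t=14: L0/L1/L2 = D/AGCF/- → run D
t=15: L0/L1/L2 = -/AGCFD/- → run A
t=16: L0/L1/L2 = -/GCFD/- → run G
t=17: L0/L1/L2 = -/GCFD/- → run G
t=18: L0/L1/L2 = -/GCFD/- → run G
t=19: L0/L1/L2 = -/CFD/- → run C
t=20: L0/L1/L2 = -/FD/- → run F
t=21: L0/L1/L2 = -/FD/- → run F
t=22: L0/L1/L2 = -/FD/- → run F
t=23: L0/L1/L2 = -/FD/- → run F
t=24: L0/L1/L2 = -/D/- → run D
t=25: L0/L1/L2 = -/D/- → run D
t=26: L0/L1/L2 = -/D/- → run D
t=27: L0/L1/L2 = -/D/- → run D
t=28: L0/L1/L2 = -/D/- → run D
t=29: (idle)
t=30: (idle)
t=31: (idle)
t=32: (idle)
t=33: (idle)
t=34: (idle)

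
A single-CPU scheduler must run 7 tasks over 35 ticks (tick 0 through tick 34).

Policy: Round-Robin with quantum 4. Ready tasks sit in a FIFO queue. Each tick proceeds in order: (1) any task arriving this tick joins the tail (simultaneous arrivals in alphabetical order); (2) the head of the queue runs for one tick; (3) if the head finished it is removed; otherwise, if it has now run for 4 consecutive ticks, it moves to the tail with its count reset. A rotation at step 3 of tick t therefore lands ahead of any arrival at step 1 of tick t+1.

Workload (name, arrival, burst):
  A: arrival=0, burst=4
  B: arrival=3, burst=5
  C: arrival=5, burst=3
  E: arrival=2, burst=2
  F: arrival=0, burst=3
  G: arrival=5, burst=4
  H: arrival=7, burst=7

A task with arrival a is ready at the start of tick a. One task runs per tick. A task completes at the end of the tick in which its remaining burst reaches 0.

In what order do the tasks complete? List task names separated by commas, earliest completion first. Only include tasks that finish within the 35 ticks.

t=0: queue=[A,F] q_used=0 → run A
t=1: queue=[A,F] q_used=1 → run A
t=2: queue=[A,F,E] q_used=2 → run A
t=3: queue=[A,F,E,B] q_used=3 → run A
t=4: queue=[F,E,B] q_used=0 → run F
t=5: queue=[F,E,B,C,G] q_used=1 → run F
t=6: queue=[F,E,B,C,G] q_used=2 → run F
t=7: queue=[E,B,C,G,H] q_used=0 → run E
t=8: queue=[E,B,C,G,H] q_used=1 → run E
t=9: queue=[B,C,G,H] q_used=0 → run B
t=10: queue=[B,C,G,H] q_used=1 → run B
t=11: queue=[B,C,G,H] q_used=2 → run B
t=12: queue=[B,C,G,H] q_used=3 → run B
t=13: queue=[C,G,H,B] q_used=0 → run C
t=14: queue=[C,G,H,B] q_used=1 → run C
t=15: queue=[C,G,H,B] q_used=2 → run C
t=16: queue=[G,H,B] q_used=0 → run G
t=17: queue=[G,H,B] q_used=1 → run G
t=18: queue=[G,H,B] q_used=2 → run G
t=19: queue=[G,H,B] q_used=3 → run G
t=20: queue=[H,B] q_used=0 → run H
t=21: queue=[H,B] q_used=1 → run H
t=22: queue=[H,B] q_used=2 → run H
t=23: queue=[H,B] q_used=3 → run H
t=24: queue=[B,H] q_used=0 → run B
t=25: queue=[H] q_used=0 → run H
t=26: queue=[H] q_used=1 → run H
t=27: queue=[H] q_used=2 → run H
t=28: (idle)
t=29: (idle)
t=30: (idle)
t=31: (idle)
t=32: (idle)
t=33: (idle)
t=34: (idle)

completion order = A, F, E, C, G, B, H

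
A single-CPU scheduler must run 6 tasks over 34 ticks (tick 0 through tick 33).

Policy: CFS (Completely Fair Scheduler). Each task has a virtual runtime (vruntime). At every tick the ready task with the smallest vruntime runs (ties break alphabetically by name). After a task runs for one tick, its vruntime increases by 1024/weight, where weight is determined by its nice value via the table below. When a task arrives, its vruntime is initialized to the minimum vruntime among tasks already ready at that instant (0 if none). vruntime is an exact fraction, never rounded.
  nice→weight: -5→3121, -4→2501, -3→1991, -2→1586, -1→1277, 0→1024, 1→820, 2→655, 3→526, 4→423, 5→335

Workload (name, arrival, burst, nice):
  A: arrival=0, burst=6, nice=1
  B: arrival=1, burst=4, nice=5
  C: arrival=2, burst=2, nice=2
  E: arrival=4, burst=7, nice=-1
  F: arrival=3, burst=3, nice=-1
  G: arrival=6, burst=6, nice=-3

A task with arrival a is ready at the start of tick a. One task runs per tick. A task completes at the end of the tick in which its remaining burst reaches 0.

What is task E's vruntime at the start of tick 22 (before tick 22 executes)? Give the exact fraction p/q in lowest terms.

t=0: vr[A=0] → run A
t=1: vr[A=256/205 B=256/205] → run A
t=2: vr[A=512/205 B=256/205 C=256/205] → run B
t=3: vr[A=512/205 B=59136/13735 C=256/205 F=256/205] → run C
t=4: vr[A=512/205 B=59136/13735 C=15104/5371 E=256/205 F=256/205] → run E
t=5: vr[A=512/205 B=59136/13735 C=15104/5371 E=536832/261785 F=256/205] → run F
t=6: vr[A=512/205 B=59136/13735 C=15104/5371 E=536832/261785 F=536832/261785 G=536832/261785] → run E
t=7: vr[A=512/205 B=59136/13735 C=15104/5371 E=746752/261785 F=536832/261785 G=536832/261785] → run F
t=8: vr[A=512/205 B=59136/13735 C=15104/5371 E=746752/261785 F=746752/261785 G=536832/261785] → run G
t=9: vr[A=512/205 B=59136/13735 C=15104/5371 E=746752/261785 F=746752/261785 G=1336900352/521213935] → run A
t=10: vr[A=768/205 B=59136/13735 C=15104/5371 E=746752/261785 F=746752/261785 G=1336900352/521213935] → run G
t=11: vr[A=768/205 B=59136/13735 C=15104/5371 E=746752/261785 F=746752/261785 G=1604968192/521213935] → run C
t=12: vr[A=768/205 B=59136/13735 E=746752/261785 F=746752/261785 G=1604968192/521213935] → run E
t=13: vr[A=768/205 B=59136/13735 E=956672/261785 F=746752/261785 G=1604968192/521213935] → run F
t=14: vr[A=768/205 B=59136/13735 E=956672/261785 G=1604968192/521213935] → run G
t=15: vr[A=768/205 B=59136/13735 E=956672/261785 G=1873036032/521213935] → run G
t=16: vr[A=768/205 B=59136/13735 E=956672/261785 G=2141103872/521213935] → run E
t=17: vr[A=768/205 B=59136/13735 E=1166592/261785 G=2141103872/521213935] → run A
t=18: vr[A=1024/205 B=59136/13735 E=1166592/261785 G=2141103872/521213935] → run G
t=19: vr[A=1024/205 B=59136/13735 E=1166592/261785 G=2409171712/521213935] → run B
t=20: vr[A=1024/205 B=20224/2747 E=1166592/261785 G=2409171712/521213935] → run E
t=21: vr[A=1024/205 B=20224/2747 E=1376512/261785 G=2409171712/521213935] → run G
t=22: vr[A=1024/205 B=20224/2747 E=1376512/261785] → run A
t=23: vr[A=256/41 B=20224/2747 E=1376512/261785] → run E
t=24: vr[A=256/41 B=20224/2747 E=1586432/261785] → run E
t=25: vr[A=256/41 B=20224/2747] → run A
t=26: vr[B=20224/2747] → run B
t=27: vr[B=143104/13735] → run B
t=28: (idle)
t=29: (idle)
t=30: (idle)
t=31: (idle)
t=32: (idle)
t=33: (idle)

vruntime(E, start of tick 22) = 1376512/261785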